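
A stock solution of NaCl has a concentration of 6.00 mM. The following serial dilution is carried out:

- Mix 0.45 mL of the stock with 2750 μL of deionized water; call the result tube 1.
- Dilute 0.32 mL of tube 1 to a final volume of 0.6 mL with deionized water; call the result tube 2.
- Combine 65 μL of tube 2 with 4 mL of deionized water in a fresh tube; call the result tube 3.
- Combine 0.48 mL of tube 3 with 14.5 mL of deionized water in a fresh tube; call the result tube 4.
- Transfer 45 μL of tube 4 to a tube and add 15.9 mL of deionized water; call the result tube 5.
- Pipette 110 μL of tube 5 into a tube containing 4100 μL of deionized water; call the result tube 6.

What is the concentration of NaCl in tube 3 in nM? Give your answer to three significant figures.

7.20 × 10^3 nM

Step 1: 0.45 mL + 2750 μL = 3.2 mL total → factor 3.2/0.45 = 7.1111
Step 2: 0.32 mL brought to 0.6 mL → factor 0.6/0.32 = 1.875
Step 3: 65 μL + 4 mL = 4065 μL total → factor 4065/65 = 62.538
Dilution factor through tube 3 = 7.1111 × 1.875 × 62.538 = 833.85
[tube 3] = 6.00 mM / 833.85 = 0.007196 mM = 7.20 × 10^3 nM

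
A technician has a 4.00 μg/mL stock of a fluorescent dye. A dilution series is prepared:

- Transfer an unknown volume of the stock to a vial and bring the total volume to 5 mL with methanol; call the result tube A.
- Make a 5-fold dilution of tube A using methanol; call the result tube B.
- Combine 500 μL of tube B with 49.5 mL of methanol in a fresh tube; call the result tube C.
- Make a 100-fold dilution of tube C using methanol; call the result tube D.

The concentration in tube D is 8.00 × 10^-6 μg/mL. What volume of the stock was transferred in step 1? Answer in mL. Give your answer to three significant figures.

Step 1: v brought to 5 mL → factor = 5 mL/v
Step 2: 5-fold → factor 5
Step 3: 500 μL + 49.5 mL = 50000 μL total → factor 50000/500 = 100
Step 4: 100-fold → factor 100
Product of known-step factors = 50000
Overall factor = 4.00 μg/mL / (8.00 × 10^-6 μg/mL) = 5 × 10^5
Step-1 factor = 5 × 10^5 / 50000 = 10
v = 5 mL / 10 = 0.500 mL

0.500 mL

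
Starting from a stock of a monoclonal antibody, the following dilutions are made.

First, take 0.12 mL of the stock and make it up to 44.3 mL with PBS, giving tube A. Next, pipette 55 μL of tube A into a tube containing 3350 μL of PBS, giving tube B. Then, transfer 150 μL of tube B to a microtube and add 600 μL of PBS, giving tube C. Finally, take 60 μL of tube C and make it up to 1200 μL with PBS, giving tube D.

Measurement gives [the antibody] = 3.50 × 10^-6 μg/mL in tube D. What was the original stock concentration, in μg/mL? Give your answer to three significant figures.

Step 1: 0.12 mL brought to 44.3 mL → factor 44.3/0.12 = 369.17
Step 2: 55 μL + 3350 μL = 3405 μL total → factor 3405/55 = 61.909
Step 3: 150 μL + 600 μL = 750 μL total → factor 750/150 = 5
Step 4: 60 μL brought to 1200 μL → factor 1200/60 = 20
Overall dilution factor = 369.17 × 61.909 × 5 × 20 = 2.2855 × 10^6
Stock = 3.50 × 10^-6 μg/mL × 2.2855 × 10^6 = 8.00 μg/mL

8.00 μg/mL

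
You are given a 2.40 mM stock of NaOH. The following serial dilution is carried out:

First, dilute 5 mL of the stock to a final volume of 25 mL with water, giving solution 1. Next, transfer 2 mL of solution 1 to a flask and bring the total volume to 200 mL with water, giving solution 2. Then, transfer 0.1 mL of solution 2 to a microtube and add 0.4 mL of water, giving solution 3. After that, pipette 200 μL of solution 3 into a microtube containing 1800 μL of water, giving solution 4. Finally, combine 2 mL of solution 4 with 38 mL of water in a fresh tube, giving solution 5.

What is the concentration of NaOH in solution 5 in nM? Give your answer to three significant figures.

Step 1: 5 mL brought to 25 mL → factor 25/5 = 5
Step 2: 2 mL brought to 200 mL → factor 200/2 = 100
Step 3: 0.1 mL + 0.4 mL = 0.5 mL total → factor 0.5/0.1 = 5
Step 4: 200 μL + 1800 μL = 2000 μL total → factor 2000/200 = 10
Step 5: 2 mL + 38 mL = 40 mL total → factor 40/2 = 20
Overall dilution factor = 5 × 100 × 5 × 10 × 20 = 5 × 10^5
Final = 2.40 mM / 5 × 10^5 = 4.800 × 10^-6 mM = 4.80 nM

4.80 nM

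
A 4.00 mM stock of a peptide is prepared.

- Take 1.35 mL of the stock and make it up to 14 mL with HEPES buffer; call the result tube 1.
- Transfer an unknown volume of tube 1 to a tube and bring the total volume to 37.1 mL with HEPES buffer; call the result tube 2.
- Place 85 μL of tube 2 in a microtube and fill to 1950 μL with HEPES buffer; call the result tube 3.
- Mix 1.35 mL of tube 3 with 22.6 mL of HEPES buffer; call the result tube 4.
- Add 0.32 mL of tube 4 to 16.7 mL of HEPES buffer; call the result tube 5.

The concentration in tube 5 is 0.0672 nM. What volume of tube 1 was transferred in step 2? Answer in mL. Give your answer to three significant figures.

Step 1: 1.35 mL brought to 14 mL → factor 14/1.35 = 10.37
Step 2: v brought to 37.1 mL → factor = 37.1 mL/v
Step 3: 85 μL brought to 1950 μL → factor 1950/85 = 22.941
Step 4: 1.35 mL + 22.6 mL = 23.95 mL total → factor 23.95/1.35 = 17.741
Step 5: 0.32 mL + 16.7 mL = 17.02 mL total → factor 17.02/0.32 = 53.188
Product of known-step factors = 2.2449 × 10^5
Overall factor = 4.00 mM / (0.0672 nM) = 5.9524 × 10^7
Step-2 factor = 5.9524 × 10^7 / 2.2449 × 10^5 = 265.15
v = 37.1 mL / 265.15 = 0.140 mL

0.140 mL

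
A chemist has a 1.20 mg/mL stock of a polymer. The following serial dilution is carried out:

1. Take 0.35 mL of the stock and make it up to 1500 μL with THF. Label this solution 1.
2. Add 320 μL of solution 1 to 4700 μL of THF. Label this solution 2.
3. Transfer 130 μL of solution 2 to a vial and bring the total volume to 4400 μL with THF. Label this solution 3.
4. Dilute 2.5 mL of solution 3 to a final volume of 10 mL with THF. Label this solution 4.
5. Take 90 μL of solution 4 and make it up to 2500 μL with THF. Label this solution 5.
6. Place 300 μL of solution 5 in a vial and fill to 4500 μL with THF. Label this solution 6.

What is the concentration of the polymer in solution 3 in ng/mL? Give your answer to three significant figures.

527 ng/mL

Step 1: 0.35 mL brought to 1500 μL → factor 1.5/0.35 = 4.2857
Step 2: 320 μL + 4700 μL = 5020 μL total → factor 5020/320 = 15.688
Step 3: 130 μL brought to 4400 μL → factor 4400/130 = 33.846
Dilution factor through solution 3 = 4.2857 × 15.688 × 33.846 = 2275.5
[solution 3] = 1.20 mg/mL / 2275.5 = 0.0005273 mg/mL = 527 ng/mL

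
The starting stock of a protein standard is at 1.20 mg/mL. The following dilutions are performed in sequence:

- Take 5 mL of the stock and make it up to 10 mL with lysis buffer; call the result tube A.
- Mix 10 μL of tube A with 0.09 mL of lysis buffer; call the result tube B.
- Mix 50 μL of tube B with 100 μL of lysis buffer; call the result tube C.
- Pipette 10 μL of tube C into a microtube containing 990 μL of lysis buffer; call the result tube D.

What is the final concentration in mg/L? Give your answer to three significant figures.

0.200 mg/L

Step 1: 5 mL brought to 10 mL → factor 10/5 = 2
Step 2: 10 μL + 0.09 mL = 100 μL total → factor 100/10 = 10
Step 3: 50 μL + 100 μL = 150 μL total → factor 150/50 = 3
Step 4: 10 μL + 990 μL = 1000 μL total → factor 1000/10 = 100
Overall dilution factor = 2 × 10 × 3 × 100 = 6000
Final = 1.20 mg/mL / 6000 = 0.0002000 mg/mL = 0.200 mg/L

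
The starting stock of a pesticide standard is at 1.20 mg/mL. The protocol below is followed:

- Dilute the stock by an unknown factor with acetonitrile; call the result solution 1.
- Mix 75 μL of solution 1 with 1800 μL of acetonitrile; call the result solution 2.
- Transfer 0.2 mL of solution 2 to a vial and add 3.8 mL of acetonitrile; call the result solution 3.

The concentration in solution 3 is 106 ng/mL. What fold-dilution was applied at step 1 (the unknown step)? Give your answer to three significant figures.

Step 1: unknown factor x
Step 2: 75 μL + 1800 μL = 1875 μL total → factor 1875/75 = 25
Step 3: 0.2 mL + 3.8 mL = 4 mL total → factor 4/0.2 = 20
Product of known-step factors = 500
Overall factor = 1.20 mg/mL / (106 ng/mL) = 11321
x = 11321 / 500 = 22.6

22.6-fold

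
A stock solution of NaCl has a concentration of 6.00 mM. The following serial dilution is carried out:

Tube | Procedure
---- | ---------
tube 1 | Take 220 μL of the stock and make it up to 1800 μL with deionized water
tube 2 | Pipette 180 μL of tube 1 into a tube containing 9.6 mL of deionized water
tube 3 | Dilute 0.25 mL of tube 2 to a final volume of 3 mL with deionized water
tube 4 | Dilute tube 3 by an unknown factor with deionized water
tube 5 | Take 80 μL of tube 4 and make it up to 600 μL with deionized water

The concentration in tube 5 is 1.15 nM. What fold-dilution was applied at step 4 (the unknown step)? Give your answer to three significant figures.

130-fold

Step 1: 220 μL brought to 1800 μL → factor 1800/220 = 8.1818
Step 2: 180 μL + 9.6 mL = 9780 μL total → factor 9780/180 = 54.333
Step 3: 0.25 mL brought to 3 mL → factor 3/0.25 = 12
Step 4: unknown factor x
Step 5: 80 μL brought to 600 μL → factor 600/80 = 7.5
Product of known-step factors = 40009
Overall factor = 6.00 mM / (1.15 nM) = 5.2174 × 10^6
x = 5.2174 × 10^6 / 40009 = 130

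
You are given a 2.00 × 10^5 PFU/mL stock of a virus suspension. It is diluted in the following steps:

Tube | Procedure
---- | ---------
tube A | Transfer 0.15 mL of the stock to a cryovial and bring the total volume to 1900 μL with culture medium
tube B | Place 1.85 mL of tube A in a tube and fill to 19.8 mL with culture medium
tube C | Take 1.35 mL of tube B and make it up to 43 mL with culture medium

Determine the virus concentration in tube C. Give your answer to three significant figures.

Step 1: 0.15 mL brought to 1900 μL → factor 1.9/0.15 = 12.667
Step 2: 1.85 mL brought to 19.8 mL → factor 19.8/1.85 = 10.703
Step 3: 1.35 mL brought to 43 mL → factor 43/1.35 = 31.852
Overall dilution factor = 12.667 × 10.703 × 31.852 = 4318.1
Final = 2.00 × 10^5 PFU/mL / 4318.1 = 46.3 PFU/mL

46.3 PFU/mL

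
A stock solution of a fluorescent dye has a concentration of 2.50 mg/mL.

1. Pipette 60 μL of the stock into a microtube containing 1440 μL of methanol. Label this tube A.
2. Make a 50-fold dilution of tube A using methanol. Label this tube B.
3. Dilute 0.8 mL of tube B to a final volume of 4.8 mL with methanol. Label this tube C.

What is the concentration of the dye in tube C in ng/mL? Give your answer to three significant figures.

333 ng/mL

Step 1: 60 μL + 1440 μL = 1500 μL total → factor 1500/60 = 25
Step 2: 50-fold → factor 50
Step 3: 0.8 mL brought to 4.8 mL → factor 4.8/0.8 = 6
Overall dilution factor = 25 × 50 × 6 = 7500
Final = 2.50 mg/mL / 7500 = 0.0003333 mg/mL = 333 ng/mL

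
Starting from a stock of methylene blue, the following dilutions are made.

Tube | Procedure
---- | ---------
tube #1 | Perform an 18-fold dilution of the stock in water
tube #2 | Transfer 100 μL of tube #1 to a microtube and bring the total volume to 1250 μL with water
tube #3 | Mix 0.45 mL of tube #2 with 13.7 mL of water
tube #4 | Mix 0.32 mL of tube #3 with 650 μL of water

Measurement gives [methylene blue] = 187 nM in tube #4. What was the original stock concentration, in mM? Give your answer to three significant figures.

4.01 mM

Step 1: 18-fold → factor 18
Step 2: 100 μL brought to 1250 μL → factor 1250/100 = 12.5
Step 3: 0.45 mL + 13.7 mL = 14.15 mL total → factor 14.15/0.45 = 31.444
Step 4: 0.32 mL + 650 μL = 0.97 mL total → factor 0.97/0.32 = 3.0312
Overall dilution factor = 18 × 12.5 × 31.444 × 3.0312 = 21446
Stock = 187 nM × 21446 = 4.010 × 10^6 nM = 4.01 mM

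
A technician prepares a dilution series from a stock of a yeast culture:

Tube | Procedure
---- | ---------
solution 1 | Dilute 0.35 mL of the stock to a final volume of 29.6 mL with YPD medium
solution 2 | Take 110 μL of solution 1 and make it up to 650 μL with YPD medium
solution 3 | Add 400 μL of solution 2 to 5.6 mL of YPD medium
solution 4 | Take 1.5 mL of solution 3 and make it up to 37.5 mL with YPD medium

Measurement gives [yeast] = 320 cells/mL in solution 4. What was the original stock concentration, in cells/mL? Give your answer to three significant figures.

Step 1: 0.35 mL brought to 29.6 mL → factor 29.6/0.35 = 84.571
Step 2: 110 μL brought to 650 μL → factor 650/110 = 5.9091
Step 3: 400 μL + 5.6 mL = 6000 μL total → factor 6000/400 = 15
Step 4: 1.5 mL brought to 37.5 mL → factor 37.5/1.5 = 25
Overall dilution factor = 84.571 × 5.9091 × 15 × 25 = 1.874 × 10^5
Stock = 320 cells/mL × 1.874 × 10^5 = 6.00 × 10^7 cells/mL

6.00 × 10^7 cells/mL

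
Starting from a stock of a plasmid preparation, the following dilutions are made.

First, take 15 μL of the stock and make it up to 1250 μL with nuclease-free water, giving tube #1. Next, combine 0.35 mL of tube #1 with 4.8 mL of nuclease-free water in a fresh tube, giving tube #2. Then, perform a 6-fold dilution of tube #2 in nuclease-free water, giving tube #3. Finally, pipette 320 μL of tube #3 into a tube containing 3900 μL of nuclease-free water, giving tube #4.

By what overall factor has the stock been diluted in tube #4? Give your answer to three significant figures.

9.70 × 10^4

Step 1: 15 μL brought to 1250 μL → factor 1250/15 = 83.333
Step 2: 0.35 mL + 4.8 mL = 5.15 mL total → factor 5.15/0.35 = 14.714
Step 3: 6-fold → factor 6
Step 4: 320 μL + 3900 μL = 4220 μL total → factor 4220/320 = 13.188
Overall dilution factor = 83.333 × 14.714 × 6 × 13.188 = 97022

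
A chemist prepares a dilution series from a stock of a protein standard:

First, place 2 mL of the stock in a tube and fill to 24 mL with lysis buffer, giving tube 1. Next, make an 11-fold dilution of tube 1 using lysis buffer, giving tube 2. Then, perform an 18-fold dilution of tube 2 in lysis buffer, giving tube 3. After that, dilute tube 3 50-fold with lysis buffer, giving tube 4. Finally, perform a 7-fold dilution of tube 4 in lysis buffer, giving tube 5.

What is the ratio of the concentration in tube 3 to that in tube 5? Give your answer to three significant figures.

Step 1: 2 mL brought to 24 mL → factor 24/2 = 12
Step 2: 11-fold → factor 11
Step 3: 18-fold → factor 18
Step 4: 50-fold → factor 50
Step 5: 7-fold → factor 7
Dilution factor to tube 3 = 2376; to tube 5 = 8.316 × 10^5
[tube 3]/[tube 5] = (factor to tube 5)/(factor to tube 3) = 8.316 × 10^5/2376 = 350

350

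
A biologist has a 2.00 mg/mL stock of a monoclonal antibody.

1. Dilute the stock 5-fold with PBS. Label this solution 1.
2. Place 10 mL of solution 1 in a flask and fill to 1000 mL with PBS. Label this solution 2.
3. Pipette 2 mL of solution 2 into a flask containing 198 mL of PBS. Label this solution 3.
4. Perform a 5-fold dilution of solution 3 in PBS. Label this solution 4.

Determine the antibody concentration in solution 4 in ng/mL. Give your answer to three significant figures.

8.00 ng/mL

Step 1: 5-fold → factor 5
Step 2: 10 mL brought to 1000 mL → factor 1000/10 = 100
Step 3: 2 mL + 198 mL = 200 mL total → factor 200/2 = 100
Step 4: 5-fold → factor 5
Overall dilution factor = 5 × 100 × 100 × 5 = 2.5 × 10^5
Final = 2.00 mg/mL / 2.5 × 10^5 = 8.000 × 10^-6 mg/mL = 8.00 ng/mL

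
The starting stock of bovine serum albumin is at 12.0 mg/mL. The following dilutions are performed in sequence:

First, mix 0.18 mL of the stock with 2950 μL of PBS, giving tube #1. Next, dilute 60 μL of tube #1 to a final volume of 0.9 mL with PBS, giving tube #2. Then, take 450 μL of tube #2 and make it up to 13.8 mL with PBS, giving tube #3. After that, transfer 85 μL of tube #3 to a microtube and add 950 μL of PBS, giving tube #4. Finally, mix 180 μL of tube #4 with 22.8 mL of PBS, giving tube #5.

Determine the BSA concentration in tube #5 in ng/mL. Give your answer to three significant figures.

0.965 ng/mL

Step 1: 0.18 mL + 2950 μL = 3.13 mL total → factor 3.13/0.18 = 17.389
Step 2: 60 μL brought to 0.9 mL → factor 900/60 = 15
Step 3: 450 μL brought to 13.8 mL → factor 13800/450 = 30.667
Step 4: 85 μL + 950 μL = 1035 μL total → factor 1035/85 = 12.176
Step 5: 180 μL + 22.8 mL = 22980 μL total → factor 22980/180 = 127.67
Overall dilution factor = 17.389 × 15 × 30.667 × 12.176 × 127.67 = 1.2435 × 10^7
Final = 12.0 mg/mL / 1.2435 × 10^7 = 9.651 × 10^-7 mg/mL = 0.965 ng/mL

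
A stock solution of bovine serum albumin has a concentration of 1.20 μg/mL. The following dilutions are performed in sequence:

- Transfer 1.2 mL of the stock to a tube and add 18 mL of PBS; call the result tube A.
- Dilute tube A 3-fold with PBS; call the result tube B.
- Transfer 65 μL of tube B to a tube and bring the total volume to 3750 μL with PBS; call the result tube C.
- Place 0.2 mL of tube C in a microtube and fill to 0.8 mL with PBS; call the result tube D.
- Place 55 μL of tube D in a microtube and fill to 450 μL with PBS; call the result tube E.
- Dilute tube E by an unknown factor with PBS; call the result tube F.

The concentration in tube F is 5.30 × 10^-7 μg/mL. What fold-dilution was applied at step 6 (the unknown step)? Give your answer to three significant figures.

25.0-fold

Step 1: 1.2 mL + 18 mL = 19.2 mL total → factor 19.2/1.2 = 16
Step 2: 3-fold → factor 3
Step 3: 65 μL brought to 3750 μL → factor 3750/65 = 57.692
Step 4: 0.2 mL brought to 0.8 mL → factor 0.8/0.2 = 4
Step 5: 55 μL brought to 450 μL → factor 450/55 = 8.1818
Step 6: unknown factor x
Product of known-step factors = 90629
Overall factor = 1.20 μg/mL / (5.30 × 10^-7 μg/mL) = 2.2642 × 10^6
x = 2.2642 × 10^6 / 90629 = 25.0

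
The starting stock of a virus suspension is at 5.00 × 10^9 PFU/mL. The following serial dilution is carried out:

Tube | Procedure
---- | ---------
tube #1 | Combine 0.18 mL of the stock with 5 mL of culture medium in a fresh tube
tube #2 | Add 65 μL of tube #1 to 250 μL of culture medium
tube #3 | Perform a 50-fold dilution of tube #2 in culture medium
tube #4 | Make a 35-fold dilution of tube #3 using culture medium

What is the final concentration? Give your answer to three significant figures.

2.05 × 10^4 PFU/mL

Step 1: 0.18 mL + 5 mL = 5.18 mL total → factor 5.18/0.18 = 28.778
Step 2: 65 μL + 250 μL = 315 μL total → factor 315/65 = 4.8462
Step 3: 50-fold → factor 50
Step 4: 35-fold → factor 35
Overall dilution factor = 28.778 × 4.8462 × 50 × 35 = 2.4406 × 10^5
Final = 5.00 × 10^9 PFU/mL / 2.4406 × 10^5 = 2.05 × 10^4 PFU/mL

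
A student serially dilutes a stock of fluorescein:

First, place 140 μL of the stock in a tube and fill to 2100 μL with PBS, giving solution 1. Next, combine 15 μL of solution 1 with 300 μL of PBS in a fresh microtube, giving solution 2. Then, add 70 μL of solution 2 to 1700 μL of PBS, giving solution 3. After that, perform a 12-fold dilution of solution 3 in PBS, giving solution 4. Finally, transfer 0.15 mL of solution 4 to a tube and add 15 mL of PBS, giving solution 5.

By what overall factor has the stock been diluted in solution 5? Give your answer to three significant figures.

9.65 × 10^6

Step 1: 140 μL brought to 2100 μL → factor 2100/140 = 15
Step 2: 15 μL + 300 μL = 315 μL total → factor 315/15 = 21
Step 3: 70 μL + 1700 μL = 1770 μL total → factor 1770/70 = 25.286
Step 4: 12-fold → factor 12
Step 5: 0.15 mL + 15 mL = 15.15 mL total → factor 15.15/0.15 = 101
Overall dilution factor = 15 × 21 × 25.286 × 12 × 101 = 9.6536 × 10^6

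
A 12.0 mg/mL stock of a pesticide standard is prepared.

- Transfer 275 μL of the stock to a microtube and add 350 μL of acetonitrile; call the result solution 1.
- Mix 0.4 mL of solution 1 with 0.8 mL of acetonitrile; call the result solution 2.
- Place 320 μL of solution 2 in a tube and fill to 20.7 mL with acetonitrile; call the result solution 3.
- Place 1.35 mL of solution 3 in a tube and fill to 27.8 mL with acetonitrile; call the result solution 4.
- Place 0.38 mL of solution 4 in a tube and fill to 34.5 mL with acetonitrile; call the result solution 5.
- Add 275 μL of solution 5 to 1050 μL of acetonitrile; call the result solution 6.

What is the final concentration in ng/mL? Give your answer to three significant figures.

Step 1: 275 μL + 350 μL = 625 μL total → factor 625/275 = 2.2727
Step 2: 0.4 mL + 0.8 mL = 1.2 mL total → factor 1.2/0.4 = 3
Step 3: 320 μL brought to 20.7 mL → factor 20700/320 = 64.688
Step 4: 1.35 mL brought to 27.8 mL → factor 27.8/1.35 = 20.593
Step 5: 0.38 mL brought to 34.5 mL → factor 34.5/0.38 = 90.789
Step 6: 275 μL + 1050 μL = 1325 μL total → factor 1325/275 = 4.8182
Overall dilution factor = 2.2727 × 3 × 64.688 × 20.593 × 90.789 × 4.8182 = 3.973 × 10^6
Final = 12.0 mg/mL / 3.973 × 10^6 = 3.020 × 10^-6 mg/mL = 3.02 ng/mL

3.02 ng/mL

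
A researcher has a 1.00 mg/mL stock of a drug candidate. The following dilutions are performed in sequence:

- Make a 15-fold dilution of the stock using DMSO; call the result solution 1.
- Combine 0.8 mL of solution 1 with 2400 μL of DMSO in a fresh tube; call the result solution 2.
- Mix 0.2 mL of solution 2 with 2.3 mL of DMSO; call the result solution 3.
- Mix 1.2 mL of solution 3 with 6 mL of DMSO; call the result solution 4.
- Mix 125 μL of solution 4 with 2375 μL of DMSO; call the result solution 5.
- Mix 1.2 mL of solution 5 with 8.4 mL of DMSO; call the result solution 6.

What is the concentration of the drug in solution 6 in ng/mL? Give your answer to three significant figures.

Step 1: 15-fold → factor 15
Step 2: 0.8 mL + 2400 μL = 3.2 mL total → factor 3.2/0.8 = 4
Step 3: 0.2 mL + 2.3 mL = 2.5 mL total → factor 2.5/0.2 = 12.5
Step 4: 1.2 mL + 6 mL = 7.2 mL total → factor 7.2/1.2 = 6
Step 5: 125 μL + 2375 μL = 2500 μL total → factor 2500/125 = 20
Step 6: 1.2 mL + 8.4 mL = 9.6 mL total → factor 9.6/1.2 = 8
Overall dilution factor = 15 × 4 × 12.5 × 6 × 20 × 8 = 7.2 × 10^5
Final = 1.00 mg/mL / 7.2 × 10^5 = 1.389 × 10^-6 mg/mL = 1.39 ng/mL

1.39 ng/mL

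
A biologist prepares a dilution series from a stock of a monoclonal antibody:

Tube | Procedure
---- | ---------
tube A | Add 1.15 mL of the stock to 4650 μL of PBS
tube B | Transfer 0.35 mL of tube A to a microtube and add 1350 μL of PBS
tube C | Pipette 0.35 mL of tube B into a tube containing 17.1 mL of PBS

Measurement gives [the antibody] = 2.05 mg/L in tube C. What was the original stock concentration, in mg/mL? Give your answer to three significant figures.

2.50 mg/mL

Step 1: 1.15 mL + 4650 μL = 5.8 mL total → factor 5.8/1.15 = 5.0435
Step 2: 0.35 mL + 1350 μL = 1.7 mL total → factor 1.7/0.35 = 4.8571
Step 3: 0.35 mL + 17.1 mL = 17.45 mL total → factor 17.45/0.35 = 49.857
Overall dilution factor = 5.0435 × 4.8571 × 49.857 = 1221.3
Stock = 2.05 mg/L × 1221.3 = 2504 mg/L = 2.50 mg/mL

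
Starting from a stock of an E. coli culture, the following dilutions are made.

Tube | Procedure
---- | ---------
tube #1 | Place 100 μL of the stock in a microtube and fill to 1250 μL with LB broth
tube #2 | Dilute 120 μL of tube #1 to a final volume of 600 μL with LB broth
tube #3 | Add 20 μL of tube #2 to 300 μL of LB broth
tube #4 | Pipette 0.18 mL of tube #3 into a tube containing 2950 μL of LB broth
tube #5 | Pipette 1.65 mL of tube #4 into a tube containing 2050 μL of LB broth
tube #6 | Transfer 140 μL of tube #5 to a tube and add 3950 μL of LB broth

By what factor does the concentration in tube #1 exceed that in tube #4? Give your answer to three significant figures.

1.39 × 10^3

Step 1: 100 μL brought to 1250 μL → factor 1250/100 = 12.5
Step 2: 120 μL brought to 600 μL → factor 600/120 = 5
Step 3: 20 μL + 300 μL = 320 μL total → factor 320/20 = 16
Step 4: 0.18 mL + 2950 μL = 3.13 mL total → factor 3.13/0.18 = 17.389
Dilution factor to tube #1 = 12.5; to tube #4 = 17389
[tube #1]/[tube #4] = (factor to tube #4)/(factor to tube #1) = 17389/12.5 = 1.39 × 10^3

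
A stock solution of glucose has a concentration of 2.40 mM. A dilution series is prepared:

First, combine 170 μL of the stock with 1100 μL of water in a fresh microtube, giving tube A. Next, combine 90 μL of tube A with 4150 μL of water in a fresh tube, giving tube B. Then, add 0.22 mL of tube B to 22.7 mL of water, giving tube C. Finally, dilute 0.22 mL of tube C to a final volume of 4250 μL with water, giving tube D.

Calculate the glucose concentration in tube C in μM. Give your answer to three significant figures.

0.0655 μM

Step 1: 170 μL + 1100 μL = 1270 μL total → factor 1270/170 = 7.4706
Step 2: 90 μL + 4150 μL = 4240 μL total → factor 4240/90 = 47.111
Step 3: 0.22 mL + 22.7 mL = 22.92 mL total → factor 22.92/0.22 = 104.18
Dilution factor through tube C = 7.4706 × 47.111 × 104.18 = 36667
[tube C] = 2.40 mM / 36667 = 6.545 × 10^-5 mM = 0.0655 μM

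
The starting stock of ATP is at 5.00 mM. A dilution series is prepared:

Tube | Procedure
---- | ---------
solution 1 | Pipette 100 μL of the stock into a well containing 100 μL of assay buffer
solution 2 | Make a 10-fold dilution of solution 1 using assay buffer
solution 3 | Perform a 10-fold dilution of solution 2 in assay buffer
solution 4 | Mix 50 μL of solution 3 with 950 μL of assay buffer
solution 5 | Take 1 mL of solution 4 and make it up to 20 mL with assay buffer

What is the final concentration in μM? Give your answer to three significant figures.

0.0625 μM

Step 1: 100 μL + 100 μL = 200 μL total → factor 200/100 = 2
Step 2: 10-fold → factor 10
Step 3: 10-fold → factor 10
Step 4: 50 μL + 950 μL = 1000 μL total → factor 1000/50 = 20
Step 5: 1 mL brought to 20 mL → factor 20/1 = 20
Overall dilution factor = 2 × 10 × 10 × 20 × 20 = 80000
Final = 5.00 mM / 80000 = 6.250 × 10^-5 mM = 0.0625 μM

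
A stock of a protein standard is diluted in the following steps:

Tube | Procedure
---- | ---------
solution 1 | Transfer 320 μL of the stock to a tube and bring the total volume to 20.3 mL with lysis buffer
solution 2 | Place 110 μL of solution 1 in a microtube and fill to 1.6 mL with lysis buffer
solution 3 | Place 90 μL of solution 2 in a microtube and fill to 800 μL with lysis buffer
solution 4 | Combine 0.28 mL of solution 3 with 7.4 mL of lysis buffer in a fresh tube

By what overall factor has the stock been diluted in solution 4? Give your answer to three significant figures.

2.25 × 10^5

Step 1: 320 μL brought to 20.3 mL → factor 20300/320 = 63.438
Step 2: 110 μL brought to 1.6 mL → factor 1600/110 = 14.545
Step 3: 90 μL brought to 800 μL → factor 800/90 = 8.8889
Step 4: 0.28 mL + 7.4 mL = 7.68 mL total → factor 7.68/0.28 = 27.429
Overall dilution factor = 63.438 × 14.545 × 8.8889 × 27.429 = 2.2497 × 10^5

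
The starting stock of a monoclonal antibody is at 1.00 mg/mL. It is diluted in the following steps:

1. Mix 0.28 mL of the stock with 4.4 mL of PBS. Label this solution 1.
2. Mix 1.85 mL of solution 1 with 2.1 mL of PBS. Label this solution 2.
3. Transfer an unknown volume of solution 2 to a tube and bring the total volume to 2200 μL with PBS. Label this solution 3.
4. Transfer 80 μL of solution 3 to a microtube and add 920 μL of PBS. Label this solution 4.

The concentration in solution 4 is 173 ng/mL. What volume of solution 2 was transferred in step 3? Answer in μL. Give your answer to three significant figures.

170 μL

Step 1: 0.28 mL + 4.4 mL = 4.68 mL total → factor 4.68/0.28 = 16.714
Step 2: 1.85 mL + 2.1 mL = 3.95 mL total → factor 3.95/1.85 = 2.1351
Step 3: v brought to 2200 μL → factor = 2200 μL/v
Step 4: 80 μL + 920 μL = 1000 μL total → factor 1000/80 = 12.5
Product of known-step factors = 446.09
Overall factor = 1.00 mg/mL / (173 ng/mL) = 5780.3
Step-3 factor = 5780.3 / 446.09 = 12.958
v = 2200 μL / 12.958 = 170 μL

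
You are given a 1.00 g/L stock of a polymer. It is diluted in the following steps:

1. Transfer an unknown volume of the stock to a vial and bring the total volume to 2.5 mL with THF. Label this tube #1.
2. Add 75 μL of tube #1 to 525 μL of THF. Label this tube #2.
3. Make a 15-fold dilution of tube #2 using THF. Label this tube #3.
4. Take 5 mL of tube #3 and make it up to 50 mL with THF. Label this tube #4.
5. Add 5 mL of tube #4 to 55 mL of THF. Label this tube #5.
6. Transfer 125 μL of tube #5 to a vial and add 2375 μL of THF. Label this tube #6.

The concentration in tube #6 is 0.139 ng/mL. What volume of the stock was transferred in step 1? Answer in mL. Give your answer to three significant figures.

0.100 mL

Step 1: v brought to 2.5 mL → factor = 2.5 mL/v
Step 2: 75 μL + 525 μL = 600 μL total → factor 600/75 = 8
Step 3: 15-fold → factor 15
Step 4: 5 mL brought to 50 mL → factor 50/5 = 10
Step 5: 5 mL + 55 mL = 60 mL total → factor 60/5 = 12
Step 6: 125 μL + 2375 μL = 2500 μL total → factor 2500/125 = 20
Product of known-step factors = 2.88 × 10^5
Overall factor = 1.00 g/L / (0.139 ng/mL) = 7.1942 × 10^6
Step-1 factor = 7.1942 × 10^6 / 2.88 × 10^5 = 24.98
v = 2.5 mL / 24.98 = 0.100 mL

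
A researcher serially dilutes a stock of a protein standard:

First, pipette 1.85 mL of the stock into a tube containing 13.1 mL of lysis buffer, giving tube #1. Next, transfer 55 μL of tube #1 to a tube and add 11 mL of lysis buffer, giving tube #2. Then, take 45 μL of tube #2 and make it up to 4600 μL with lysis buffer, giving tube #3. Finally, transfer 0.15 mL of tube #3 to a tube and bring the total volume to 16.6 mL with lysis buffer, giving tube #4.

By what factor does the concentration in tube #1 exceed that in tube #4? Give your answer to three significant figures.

Step 1: 1.85 mL + 13.1 mL = 14.95 mL total → factor 14.95/1.85 = 8.0811
Step 2: 55 μL + 11 mL = 11055 μL total → factor 11055/55 = 201
Step 3: 45 μL brought to 4600 μL → factor 4600/45 = 102.22
Step 4: 0.15 mL brought to 16.6 mL → factor 16.6/0.15 = 110.67
Dilution factor to tube #1 = 8.0811; to tube #4 = 1.8375 × 10^7
[tube #1]/[tube #4] = (factor to tube #4)/(factor to tube #1) = 1.8375 × 10^7/8.0811 = 2.27 × 10^6

2.27 × 10^6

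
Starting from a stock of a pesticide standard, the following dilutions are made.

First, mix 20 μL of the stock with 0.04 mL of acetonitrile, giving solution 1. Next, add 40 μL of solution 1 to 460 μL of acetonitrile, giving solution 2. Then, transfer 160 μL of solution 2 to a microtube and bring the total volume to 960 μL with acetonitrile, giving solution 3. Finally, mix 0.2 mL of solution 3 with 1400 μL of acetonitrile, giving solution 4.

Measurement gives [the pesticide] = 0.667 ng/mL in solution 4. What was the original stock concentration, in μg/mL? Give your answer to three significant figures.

Step 1: 20 μL + 0.04 mL = 60 μL total → factor 60/20 = 3
Step 2: 40 μL + 460 μL = 500 μL total → factor 500/40 = 12.5
Step 3: 160 μL brought to 960 μL → factor 960/160 = 6
Step 4: 0.2 mL + 1400 μL = 1.6 mL total → factor 1.6/0.2 = 8
Overall dilution factor = 3 × 12.5 × 6 × 8 = 1800
Stock = 0.667 ng/mL × 1800 = 1201 ng/mL = 1.20 μg/mL

1.20 μg/mL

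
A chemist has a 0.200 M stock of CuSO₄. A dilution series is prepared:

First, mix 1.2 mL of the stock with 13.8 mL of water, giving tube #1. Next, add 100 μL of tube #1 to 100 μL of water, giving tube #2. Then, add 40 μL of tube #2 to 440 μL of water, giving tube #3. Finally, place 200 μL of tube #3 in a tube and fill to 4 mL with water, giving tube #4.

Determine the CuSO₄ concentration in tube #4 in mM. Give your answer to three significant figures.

Step 1: 1.2 mL + 13.8 mL = 15 mL total → factor 15/1.2 = 12.5
Step 2: 100 μL + 100 μL = 200 μL total → factor 200/100 = 2
Step 3: 40 μL + 440 μL = 480 μL total → factor 480/40 = 12
Step 4: 200 μL brought to 4 mL → factor 4000/200 = 20
Overall dilution factor = 12.5 × 2 × 12 × 20 = 6000
Final = 0.200 M / 6000 = 3.333 × 10^-5 M = 0.0333 mM

0.0333 mM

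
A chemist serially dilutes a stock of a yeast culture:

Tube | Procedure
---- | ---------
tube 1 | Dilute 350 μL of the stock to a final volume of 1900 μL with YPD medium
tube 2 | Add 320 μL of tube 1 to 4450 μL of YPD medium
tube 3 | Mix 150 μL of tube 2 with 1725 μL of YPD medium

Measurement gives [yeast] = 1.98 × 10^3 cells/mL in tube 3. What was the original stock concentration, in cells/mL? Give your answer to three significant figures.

Step 1: 350 μL brought to 1900 μL → factor 1900/350 = 5.4286
Step 2: 320 μL + 4450 μL = 4770 μL total → factor 4770/320 = 14.906
Step 3: 150 μL + 1725 μL = 1875 μL total → factor 1875/150 = 12.5
Overall dilution factor = 5.4286 × 14.906 × 12.5 = 1011.5
Stock = 1.98 × 10^3 cells/mL × 1011.5 = 2.00 × 10^6 cells/mL

2.00 × 10^6 cells/mL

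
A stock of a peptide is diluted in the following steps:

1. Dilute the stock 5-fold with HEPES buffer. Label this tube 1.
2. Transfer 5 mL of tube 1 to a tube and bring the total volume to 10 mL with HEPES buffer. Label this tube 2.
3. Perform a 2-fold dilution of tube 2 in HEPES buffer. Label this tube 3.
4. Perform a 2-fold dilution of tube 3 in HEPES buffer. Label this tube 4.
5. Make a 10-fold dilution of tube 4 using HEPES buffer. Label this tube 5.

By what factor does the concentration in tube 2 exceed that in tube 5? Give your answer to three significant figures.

Step 1: 5-fold → factor 5
Step 2: 5 mL brought to 10 mL → factor 10/5 = 2
Step 3: 2-fold → factor 2
Step 4: 2-fold → factor 2
Step 5: 10-fold → factor 10
Dilution factor to tube 2 = 10; to tube 5 = 400
[tube 2]/[tube 5] = (factor to tube 5)/(factor to tube 2) = 400/10 = 40.0

40.0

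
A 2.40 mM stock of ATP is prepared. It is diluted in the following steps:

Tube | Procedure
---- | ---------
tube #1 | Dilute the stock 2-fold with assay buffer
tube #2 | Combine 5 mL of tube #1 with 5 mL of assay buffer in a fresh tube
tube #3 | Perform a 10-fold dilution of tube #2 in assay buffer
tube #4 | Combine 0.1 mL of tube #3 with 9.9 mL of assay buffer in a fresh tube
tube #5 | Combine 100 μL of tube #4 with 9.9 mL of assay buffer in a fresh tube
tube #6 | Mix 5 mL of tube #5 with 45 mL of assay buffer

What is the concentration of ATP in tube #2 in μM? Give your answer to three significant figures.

Step 1: 2-fold → factor 2
Step 2: 5 mL + 5 mL = 10 mL total → factor 10/5 = 2
Dilution factor through tube #2 = 2 × 2 = 4
[tube #2] = 2.40 mM / 4 = 0.6000 mM = 600 μM

600 μM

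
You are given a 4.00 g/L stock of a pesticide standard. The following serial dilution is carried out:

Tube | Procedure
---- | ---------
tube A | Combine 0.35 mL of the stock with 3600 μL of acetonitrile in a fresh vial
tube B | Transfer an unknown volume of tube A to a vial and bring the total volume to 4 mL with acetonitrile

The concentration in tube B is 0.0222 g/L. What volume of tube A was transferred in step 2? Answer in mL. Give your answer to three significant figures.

Step 1: 0.35 mL + 3600 μL = 3.95 mL total → factor 3.95/0.35 = 11.286
Step 2: v brought to 4 mL → factor = 4 mL/v
Product of known-step factors = 11.286
Overall factor = 4.00 g/L / (0.0222 g/L) = 180.18
Step-2 factor = 180.18 / 11.286 = 15.965
v = 4 mL / 15.965 = 0.251 mL

0.251 mL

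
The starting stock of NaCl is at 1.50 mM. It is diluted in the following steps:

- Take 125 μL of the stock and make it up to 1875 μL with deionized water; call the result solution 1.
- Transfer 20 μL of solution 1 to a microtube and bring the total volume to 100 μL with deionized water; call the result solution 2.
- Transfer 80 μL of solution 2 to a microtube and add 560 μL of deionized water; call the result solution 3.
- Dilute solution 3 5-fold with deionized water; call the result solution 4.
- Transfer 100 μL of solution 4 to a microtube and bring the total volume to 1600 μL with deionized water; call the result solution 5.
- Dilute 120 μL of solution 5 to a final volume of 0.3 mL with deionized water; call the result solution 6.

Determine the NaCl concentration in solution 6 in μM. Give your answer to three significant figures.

Step 1: 125 μL brought to 1875 μL → factor 1875/125 = 15
Step 2: 20 μL brought to 100 μL → factor 100/20 = 5
Step 3: 80 μL + 560 μL = 640 μL total → factor 640/80 = 8
Step 4: 5-fold → factor 5
Step 5: 100 μL brought to 1600 μL → factor 1600/100 = 16
Step 6: 120 μL brought to 0.3 mL → factor 300/120 = 2.5
Overall dilution factor = 15 × 5 × 8 × 5 × 16 × 2.5 = 1.2 × 10^5
Final = 1.50 mM / 1.2 × 10^5 = 1.250 × 10^-5 mM = 0.0125 μM

0.0125 μM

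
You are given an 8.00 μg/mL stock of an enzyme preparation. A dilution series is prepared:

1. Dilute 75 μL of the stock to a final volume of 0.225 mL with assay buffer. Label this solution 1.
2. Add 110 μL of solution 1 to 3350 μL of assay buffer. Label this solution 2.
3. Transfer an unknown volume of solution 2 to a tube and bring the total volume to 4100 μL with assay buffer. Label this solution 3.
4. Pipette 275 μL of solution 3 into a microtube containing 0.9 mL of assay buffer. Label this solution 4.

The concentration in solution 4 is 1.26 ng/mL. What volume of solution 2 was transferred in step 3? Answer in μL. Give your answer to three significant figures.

Step 1: 75 μL brought to 0.225 mL → factor 225/75 = 3
Step 2: 110 μL + 3350 μL = 3460 μL total → factor 3460/110 = 31.455
Step 3: v brought to 4100 μL → factor = 4100 μL/v
Step 4: 275 μL + 0.9 mL = 1175 μL total → factor 1175/275 = 4.2727
Product of known-step factors = 403.19
Overall factor = 8.00 μg/mL / (1.26 ng/mL) = 6349.2
Step-3 factor = 6349.2 / 403.19 = 15.747
v = 4100 μL / 15.747 = 260 μL

260 μL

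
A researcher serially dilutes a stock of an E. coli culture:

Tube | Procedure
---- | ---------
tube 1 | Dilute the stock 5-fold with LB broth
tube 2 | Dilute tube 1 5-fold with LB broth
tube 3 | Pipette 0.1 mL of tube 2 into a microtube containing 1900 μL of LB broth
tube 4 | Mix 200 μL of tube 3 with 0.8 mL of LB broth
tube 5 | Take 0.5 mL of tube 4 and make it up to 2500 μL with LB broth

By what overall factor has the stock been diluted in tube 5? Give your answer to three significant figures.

Step 1: 5-fold → factor 5
Step 2: 5-fold → factor 5
Step 3: 0.1 mL + 1900 μL = 2 mL total → factor 2/0.1 = 20
Step 4: 200 μL + 0.8 mL = 1000 μL total → factor 1000/200 = 5
Step 5: 0.5 mL brought to 2500 μL → factor 2.5/0.5 = 5
Overall dilution factor = 5 × 5 × 20 × 5 × 5 = 12500

1.25 × 10^4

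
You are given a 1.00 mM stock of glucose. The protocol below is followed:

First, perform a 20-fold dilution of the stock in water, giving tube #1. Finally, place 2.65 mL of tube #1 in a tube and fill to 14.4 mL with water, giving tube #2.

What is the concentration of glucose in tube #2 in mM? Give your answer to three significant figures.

Step 1: 20-fold → factor 20
Step 2: 2.65 mL brought to 14.4 mL → factor 14.4/2.65 = 5.434
Overall dilution factor = 20 × 5.434 = 108.68
Final = 1.00 mM / 108.68 = 0.00920 mM

0.00920 mM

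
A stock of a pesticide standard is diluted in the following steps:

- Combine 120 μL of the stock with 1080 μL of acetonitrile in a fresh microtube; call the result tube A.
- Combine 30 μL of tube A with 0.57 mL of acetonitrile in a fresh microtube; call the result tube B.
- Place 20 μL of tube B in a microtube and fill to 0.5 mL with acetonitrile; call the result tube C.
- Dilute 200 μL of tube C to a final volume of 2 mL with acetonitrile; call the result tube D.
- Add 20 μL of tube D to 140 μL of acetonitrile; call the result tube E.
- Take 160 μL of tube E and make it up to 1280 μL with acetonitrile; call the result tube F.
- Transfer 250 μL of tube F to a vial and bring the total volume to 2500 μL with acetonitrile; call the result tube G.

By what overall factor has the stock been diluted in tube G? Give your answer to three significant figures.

3.20 × 10^7

Step 1: 120 μL + 1080 μL = 1200 μL total → factor 1200/120 = 10
Step 2: 30 μL + 0.57 mL = 600 μL total → factor 600/30 = 20
Step 3: 20 μL brought to 0.5 mL → factor 500/20 = 25
Step 4: 200 μL brought to 2 mL → factor 2000/200 = 10
Step 5: 20 μL + 140 μL = 160 μL total → factor 160/20 = 8
Step 6: 160 μL brought to 1280 μL → factor 1280/160 = 8
Step 7: 250 μL brought to 2500 μL → factor 2500/250 = 10
Overall dilution factor = 10 × 20 × 25 × 10 × 8 × 8 × 10 = 3.2 × 10^7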